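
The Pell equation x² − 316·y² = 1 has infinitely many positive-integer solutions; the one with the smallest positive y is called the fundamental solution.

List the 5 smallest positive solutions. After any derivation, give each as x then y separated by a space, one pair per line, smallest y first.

√316 → a₀=17, period (1,3,2,8,2,3,1,34); ℓ=8 even so k=7
i=0: a=17 ⇒ p=17, q=1
…
i=2: a=3 ⇒ p=71, q=4
i=3: a=2 ⇒ p=160, q=9
…
i=6: a=3 ⇒ p=9937, q=559
i=7: a=1 ⇒ p=12799, q=720
→ (12799, 720).  Check: 12799²=163814401, 316·720²=163814400, difference 1.
k=2:  x_2 = 12799·12799+316·720·720 = 327628801,  y_2 = 12799·720+720·12799 = 18430560
k=3:  x_3 = 12799·327628801+316·720·18430560 = 8386642035199,  y_3 = 12799·18430560+720·327628801 = 471785474160
k=4:  x_4 = 12799·8386642035199+316·720·471785474160 = 214681262489395201,  y_4 = 12799·471785474160+720·8386642035199 = 12076764549117120
k=5:  x_5 = 12799·214681262489395201+316·720·12076764549117120 = 5495410948816896319999,  y_5 = 12799·12076764549117120+720·214681262489395201 = 309141018456514563600

12799 720
327628801 18430560
8386642035199 471785474160
214681262489395201 12076764549117120
5495410948816896319999 309141018456514563600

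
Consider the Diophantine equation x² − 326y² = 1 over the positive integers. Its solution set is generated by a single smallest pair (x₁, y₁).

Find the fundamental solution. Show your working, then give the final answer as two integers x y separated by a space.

325 18

[18; 18,36] for √326; ℓ=2 ⇒ convergent index 1
k=0  a_k=18  p_k/q_k = 18/1
k=1  a_k=18  p_k/q_k = 325/18
(x₁, y₁) = (325, 18);  325² − 326·18² = 1 ✓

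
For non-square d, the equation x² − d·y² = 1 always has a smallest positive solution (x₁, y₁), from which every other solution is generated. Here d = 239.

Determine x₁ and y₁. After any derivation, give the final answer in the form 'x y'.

6195120 400729

√239 = [15; 2,5,1,2,4,15,4,2,1,5,2,30, …], period ℓ=12 (even) → k=11
k=0  a_k=15  p_k/q_k = 15/1
…
k=3  a_k=1  p_k/q_k = 201/13
k=4  a_k=2  p_k/q_k = 572/37
k=5  a_k=4  p_k/q_k = 2489/161
k=6  a_k=15  p_k/q_k = 37907/2452
…
k=8  a_k=2  p_k/q_k = 346141/22390
k=9  a_k=1  p_k/q_k = 500258/32359
k=10  a_k=5  p_k/q_k = 2847431/184185
k=11  a_k=2  p_k/q_k = 6195120/400729
→ (6195120, 400729).  Check: 6195120²=38379511814400, 239·400729²=38379511814399, difference 1.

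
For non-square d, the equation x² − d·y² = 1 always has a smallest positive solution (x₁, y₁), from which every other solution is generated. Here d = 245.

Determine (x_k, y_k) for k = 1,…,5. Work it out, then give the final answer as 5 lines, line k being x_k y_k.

51841 3312
5374978561 343394784
557288527109761 35603857991376
57780789062419261441 3691479203918451648
5990827771012465337616001 382739946785069045776560

d=245: √d = [15; 1,1,1,7,6,7,1,1,1,30] (ℓ=10, even), read p_9/q_9
i=0: a=15 ⇒ p=15, q=1
i=1: a=1 ⇒ p=16, q=1
i=2: a=1 ⇒ p=31, q=2
i=3: a=1 ⇒ p=47, q=3
i=4: a=7 ⇒ p=360, q=23
i=5: a=6 ⇒ p=2207, q=141
i=6: a=7 ⇒ p=15809, q=1010
i=7: a=1 ⇒ p=18016, q=1151
i=8: a=1 ⇒ p=33825, q=2161
i=9: a=1 ⇒ p=51841, q=3312
→ (51841, 3312).  Check: 51841²=2687489281, 245·3312²=2687489280, difference 1.
(x_2, y_2) = (51841·51841 + 245·3312·3312, 51841·3312 + 3312·51841) = (5374978561, 343394784)
(x_3, y_3) = (51841·5374978561 + 245·3312·343394784, 51841·343394784 + 3312·5374978561) = (557288527109761, 35603857991376)
(x_4, y_4) = (51841·557288527109761 + 245·3312·35603857991376, 51841·35603857991376 + 3312·557288527109761) = (57780789062419261441, 3691479203918451648)
(x_5, y_5) = (51841·57780789062419261441 + 245·3312·3691479203918451648, 51841·3691479203918451648 + 3312·57780789062419261441) = (5990827771012465337616001, 382739946785069045776560)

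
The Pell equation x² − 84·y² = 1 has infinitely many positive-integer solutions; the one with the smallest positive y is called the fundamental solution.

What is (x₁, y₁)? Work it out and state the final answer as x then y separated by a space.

√84 → a₀=9, period (6,18); ℓ=2 even so k=1
step 0: (9, 1)  from 9·(1,0) + (0,1)
step 1: (55, 6)  from 6·(9,1) + (1,0)
→ (55, 6).  Check: 55²=3025, 84·6²=3024, difference 1.

55 6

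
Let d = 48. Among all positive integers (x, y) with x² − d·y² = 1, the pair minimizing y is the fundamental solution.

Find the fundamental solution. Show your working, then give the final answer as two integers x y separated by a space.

[6; 1,12] for √48; ℓ=2 ⇒ convergent index 1
k=0  a_k=6  p_k/q_k = 6/1
k=1  a_k=1  p_k/q_k = 7/1
fundamental: x₁=7, y₁=1  (since 49 − 48·1 = 1)

7 1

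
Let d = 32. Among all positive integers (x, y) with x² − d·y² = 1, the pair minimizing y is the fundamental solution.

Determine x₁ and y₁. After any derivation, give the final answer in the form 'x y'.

17 3

√32 → a₀=5, period (1,1,1,10); ℓ=4 even so k=3
i=0: a=5 ⇒ p=5, q=1
…
i=2: a=1 ⇒ p=11, q=2
i=3: a=1 ⇒ p=17, q=3
→ (17, 3).  Check: 17²=289, 32·3²=288, difference 1.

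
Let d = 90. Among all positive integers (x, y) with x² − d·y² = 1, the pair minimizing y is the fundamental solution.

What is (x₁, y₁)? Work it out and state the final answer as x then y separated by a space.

19 2

√90 → a₀=9, period (2,18); ℓ=2 even so k=1
a_0=9:  p_0=9·1+0=9,  q_0=9·0+1=1
a_1=2:  p_1=2·9+1=19,  q_1=2·1+0=2
fundamental: x₁=19, y₁=2  (since 361 − 90·4 = 1)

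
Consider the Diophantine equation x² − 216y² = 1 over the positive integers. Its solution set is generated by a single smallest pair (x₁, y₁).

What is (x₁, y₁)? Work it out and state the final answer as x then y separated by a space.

d=216: √d = [14; 1,2,3,2,1,28] (ℓ=6, even), read p_5/q_5
a_0=14:  p_0=14·1+0=14,  q_0=14·0+1=1
…
a_3=3:  p_3=3·44+15=147,  q_3=3·3+1=10
a_4=2:  p_4=2·147+44=338,  q_4=2·10+3=23
a_5=1:  p_5=1·338+147=485,  q_5=1·23+10=33
→ (485, 33).  Check: 485²=235225, 216·33²=235224, difference 1.

485 33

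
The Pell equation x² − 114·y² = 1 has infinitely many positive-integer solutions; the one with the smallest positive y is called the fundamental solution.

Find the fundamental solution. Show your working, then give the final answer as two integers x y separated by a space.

1025 96

d=114: √d = [10; 1,2,10,2,1,20] (ℓ=6, even), read p_5/q_5
step 0: (10, 1)  from 10·(1,0) + (0,1)
step 1: (11, 1)  from 1·(10,1) + (1,0)
step 2: (32, 3)  from 2·(11,1) + (10,1)
…
step 4: (694, 65)  from 2·(331,31) + (32,3)
step 5: (1025, 96)  from 1·(694,65) + (331,31)
fundamental: x₁=1025, y₁=96  (since 1050625 − 114·9216 = 1)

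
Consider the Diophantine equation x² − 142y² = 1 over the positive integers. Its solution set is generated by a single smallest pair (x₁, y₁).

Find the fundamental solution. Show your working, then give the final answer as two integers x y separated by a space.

143 12

d=142: √d = [11; 1,10,1,22] (ℓ=4, even), read p_3/q_3
a_0=11:  p_0=11·1+0=11,  q_0=11·0+1=1
…
a_2=10:  p_2=10·12+11=131,  q_2=10·1+1=11
a_3=1:  p_3=1·131+12=143,  q_3=1·11+1=12
fundamental: x₁=143, y₁=12  (since 20449 − 142·144 = 1)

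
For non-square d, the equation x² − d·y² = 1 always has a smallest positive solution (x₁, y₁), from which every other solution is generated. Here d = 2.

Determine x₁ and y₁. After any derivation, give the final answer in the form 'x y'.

3 2

√2 → a₀=1, period (2); ℓ=1 odd so k=1
k=0  a_k=1  p_k/q_k = 1/1
k=1  a_k=2  p_k/q_k = 3/2
→ (3, 2).  Check: 3²=9, 2·2²=8, difference 1.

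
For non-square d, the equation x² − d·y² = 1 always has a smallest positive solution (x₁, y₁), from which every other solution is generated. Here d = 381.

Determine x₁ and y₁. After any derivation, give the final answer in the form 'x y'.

1015 52

√381 = [19; 1,1,12,1,1,38, …], period ℓ=6 (even) → k=5
i=0: a=19 ⇒ p=19, q=1
i=1: a=1 ⇒ p=20, q=1
i=2: a=1 ⇒ p=39, q=2
…
i=4: a=1 ⇒ p=527, q=27
i=5: a=1 ⇒ p=1015, q=52
(x₁, y₁) = (1015, 52);  1015² − 381·52² = 1 ✓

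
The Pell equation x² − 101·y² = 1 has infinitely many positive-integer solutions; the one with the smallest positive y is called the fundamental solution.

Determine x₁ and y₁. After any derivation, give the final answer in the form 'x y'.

√101 = [10; 20, …], period ℓ=1 (odd) → k=1
k=0  a_k=10  p_k/q_k = 10/1
k=1  a_k=20  p_k/q_k = 201/20
(x₁, y₁) = (201, 20);  201² − 101·20² = 1 ✓

201 20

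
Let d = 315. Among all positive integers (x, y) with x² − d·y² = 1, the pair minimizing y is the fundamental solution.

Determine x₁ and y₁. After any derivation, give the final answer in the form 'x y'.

√315 → a₀=17, period (1,2,1,34); ℓ=4 even so k=3
step 0: (17, 1)  from 17·(1,0) + (0,1)
…
step 2: (53, 3)  from 2·(18,1) + (17,1)
step 3: (71, 4)  from 1·(53,3) + (18,1)
fundamental: x₁=71, y₁=4  (since 5041 − 315·16 = 1)

71 4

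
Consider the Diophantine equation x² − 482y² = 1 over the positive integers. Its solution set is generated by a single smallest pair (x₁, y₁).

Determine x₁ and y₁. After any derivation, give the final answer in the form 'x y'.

d=482: √d = [21; 1,20,1,42] (ℓ=4, even), read p_3/q_3
k=0  a_k=21  p_k/q_k = 21/1
…
k=2  a_k=20  p_k/q_k = 461/21
k=3  a_k=1  p_k/q_k = 483/22
(x₁, y₁) = (483, 22);  483² − 482·22² = 1 ✓

483 22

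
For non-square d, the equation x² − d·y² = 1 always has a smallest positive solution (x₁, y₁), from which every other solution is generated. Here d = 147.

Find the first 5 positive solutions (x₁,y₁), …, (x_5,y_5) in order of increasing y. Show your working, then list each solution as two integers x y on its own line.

d=147: √d = [12; 8,24] (ℓ=2, even), read p_1/q_1
i=0: a=12 ⇒ p=12, q=1
i=1: a=8 ⇒ p=97, q=8
fundamental: x₁=97, y₁=8  (since 9409 − 147·64 = 1)
(97+8√147)^2 = 18817 + 1552√147
(97+8√147)^3 = 3650401 + 301080√147
(97+8√147)^4 = 708158977 + 58407968√147
(97+8√147)^5 = 137379191137 + 11330844712√147

97 8
18817 1552
3650401 301080
708158977 58407968
137379191137 11330844712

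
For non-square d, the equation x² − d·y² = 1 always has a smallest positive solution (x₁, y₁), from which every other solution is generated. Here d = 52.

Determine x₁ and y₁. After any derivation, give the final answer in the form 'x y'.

√52 = [7; 4,1,2,1,4,14, …], period ℓ=6 (even) → k=5
a_0=7:  p_0=7·1+0=7,  q_0=7·0+1=1
a_1=4:  p_1=4·7+1=29,  q_1=4·1+0=4
a_2=1:  p_2=1·29+7=36,  q_2=1·4+1=5
a_3=2:  p_3=2·36+29=101,  q_3=2·5+4=14
a_4=1:  p_4=1·101+36=137,  q_4=1·14+5=19
a_5=4:  p_5=4·137+101=649,  q_5=4·19+14=90
→ (649, 90).  Check: 649²=421201, 52·90²=421200, difference 1.

649 90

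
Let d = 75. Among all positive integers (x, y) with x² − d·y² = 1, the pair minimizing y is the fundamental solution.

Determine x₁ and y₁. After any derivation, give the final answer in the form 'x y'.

[8; 1,1,1,16] for √75; ℓ=4 ⇒ convergent index 3
a_0=8:  p_0=8·1+0=8,  q_0=8·0+1=1
…
a_2=1:  p_2=1·9+8=17,  q_2=1·1+1=2
a_3=1:  p_3=1·17+9=26,  q_3=1·2+1=3
fundamental: x₁=26, y₁=3  (since 676 − 75·9 = 1)

26 3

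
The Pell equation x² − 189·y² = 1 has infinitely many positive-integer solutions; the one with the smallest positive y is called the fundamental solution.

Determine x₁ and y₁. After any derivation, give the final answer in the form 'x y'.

55 4

[13; 1,2,1,26] for √189; ℓ=4 ⇒ convergent index 3
k=0  a_k=13  p_k/q_k = 13/1
k=1  a_k=1  p_k/q_k = 14/1
k=2  a_k=2  p_k/q_k = 41/3
k=3  a_k=1  p_k/q_k = 55/4
fundamental: x₁=55, y₁=4  (since 3025 − 189·16 = 1)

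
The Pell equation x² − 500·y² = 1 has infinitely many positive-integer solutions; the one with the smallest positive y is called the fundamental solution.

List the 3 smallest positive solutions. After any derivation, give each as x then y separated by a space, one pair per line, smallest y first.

√500 → a₀=22, period (2,1,3,2,1,…,1,2,44); ℓ=14 even so k=13
step 0: (22, 1)  from 22·(1,0) + (0,1)
step 1: (45, 2)  from 2·(22,1) + (1,0)
step 2: (67, 3)  from 1·(45,2) + (22,1)
step 3: (246, 11)  from 3·(67,3) + (45,2)
…
step 10: (76317, 3413)  from 2·(30254,1353) + (15809,707)
…
step 12: (335522, 15005)  from 1·(259205,11592) + (76317,3413)
step 13: (930249, 41602)  from 2·(335522,15005) + (259205,11592)
fundamental: x₁=930249, y₁=41602  (since 865363202001 − 500·1730726404 = 1)
k=2:  x_2 = 930249·930249+500·41602·41602 = 1730726404001,  y_2 = 930249·41602+41602·930249 = 77400437796
k=3:  x_3 = 930249·1730726404001+500·41602·77400437796 = 3220013013190122249,  y_3 = 930249·77400437796+41602·1730726404001 = 144003359718540806

930249 41602
1730726404001 77400437796
3220013013190122249 144003359718540806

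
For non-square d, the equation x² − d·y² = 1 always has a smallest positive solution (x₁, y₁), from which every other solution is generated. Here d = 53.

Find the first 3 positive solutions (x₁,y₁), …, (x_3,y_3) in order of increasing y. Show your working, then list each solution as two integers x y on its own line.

[7; 3,1,1,3,14] for √53; ℓ=5 ⇒ convergent index 9
step 0: (7, 1)  from 7·(1,0) + (0,1)
…
step 2: (29, 4)  from 1·(22,3) + (7,1)
…
step 5: (2599, 357)  from 14·(182,25) + (51,7)
step 6: (7979, 1096)  from 3·(2599,357) + (182,25)
…
step 8: (18557, 2549)  from 1·(10578,1453) + (7979,1096)
step 9: (66249, 9100)  from 3·(18557,2549) + (10578,1453)
→ (66249, 9100).  Check: 66249²=4388930001, 53·9100²=4388930000, difference 1.
n=2: (66249,9100)∘(66249,9100) = (66249·66249+53·9100·9100, 66249·9100+9100·66249) = (8777860001,1205731800)
n=3: (8777860001,1205731800)∘(66249,9100) = (66249·8777860001+53·9100·1205731800, 66249·1205731800+9100·8777860001) = (1163048894346249,159757052027300)

66249 9100
8777860001 1205731800
1163048894346249 159757052027300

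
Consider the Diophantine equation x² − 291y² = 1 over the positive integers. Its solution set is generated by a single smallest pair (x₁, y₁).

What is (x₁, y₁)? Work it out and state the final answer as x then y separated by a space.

√291 = [17; 17,34, …], period ℓ=2 (even) → k=1
step 0: (17, 1)  from 17·(1,0) + (0,1)
step 1: (290, 17)  from 17·(17,1) + (1,0)
→ (290, 17).  Check: 290²=84100, 291·17²=84099, difference 1.

290 17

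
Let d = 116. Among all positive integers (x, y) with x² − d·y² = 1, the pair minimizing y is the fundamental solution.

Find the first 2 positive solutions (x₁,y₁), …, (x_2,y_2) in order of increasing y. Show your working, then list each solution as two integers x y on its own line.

9801 910
192119201 17837820

d=116: √d = [10; 1,3,2,1,4,1,2,3,1,20] (ℓ=10, even), read p_9/q_9
k=0  a_k=10  p_k/q_k = 10/1
k=1  a_k=1  p_k/q_k = 11/1
…
k=3  a_k=2  p_k/q_k = 97/9
…
k=6  a_k=1  p_k/q_k = 797/74
k=7  a_k=2  p_k/q_k = 2251/209
k=8  a_k=3  p_k/q_k = 7550/701
k=9  a_k=1  p_k/q_k = 9801/910
→ (9801, 910).  Check: 9801²=96059601, 116·910²=96059600, difference 1.
(x_2, y_2) = (9801·9801 + 116·910·910, 9801·910 + 910·9801) = (192119201, 17837820)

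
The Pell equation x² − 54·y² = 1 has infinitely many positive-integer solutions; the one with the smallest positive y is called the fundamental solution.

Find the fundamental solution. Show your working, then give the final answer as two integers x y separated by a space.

√54 → a₀=7, period (2,1,6,1,2,14); ℓ=6 even so k=5
k=0  a_k=7  p_k/q_k = 7/1
…
k=2  a_k=1  p_k/q_k = 22/3
…
k=4  a_k=1  p_k/q_k = 169/23
k=5  a_k=2  p_k/q_k = 485/66
(x₁, y₁) = (485, 66);  485² − 54·66² = 1 ✓

485 66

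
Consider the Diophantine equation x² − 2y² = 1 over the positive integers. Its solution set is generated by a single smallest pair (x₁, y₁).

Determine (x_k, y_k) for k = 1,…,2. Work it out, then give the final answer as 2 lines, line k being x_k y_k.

√2 → a₀=1, period (2); ℓ=1 odd so k=1
a_0=1:  p_0=1·1+0=1,  q_0=1·0+1=1
a_1=2:  p_1=2·1+1=3,  q_1=2·1+0=2
fundamental: x₁=3, y₁=2  (since 9 − 2·4 = 1)
(3+2√2)^2 = 17 + 12√2

3 2
17 12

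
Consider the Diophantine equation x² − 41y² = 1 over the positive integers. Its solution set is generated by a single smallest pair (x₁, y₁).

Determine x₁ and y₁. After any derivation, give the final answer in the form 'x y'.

2049 320

√41 = [6; 2,2,12, …], period ℓ=3 (odd) → k=5
a_0=6:  p_0=6·1+0=6,  q_0=6·0+1=1
a_1=2:  p_1=2·6+1=13,  q_1=2·1+0=2
a_2=2:  p_2=2·13+6=32,  q_2=2·2+1=5
…
a_4=2:  p_4=2·397+32=826,  q_4=2·62+5=129
a_5=2:  p_5=2·826+397=2049,  q_5=2·129+62=320
→ (2049, 320).  Check: 2049²=4198401, 41·320²=4198400, difference 1.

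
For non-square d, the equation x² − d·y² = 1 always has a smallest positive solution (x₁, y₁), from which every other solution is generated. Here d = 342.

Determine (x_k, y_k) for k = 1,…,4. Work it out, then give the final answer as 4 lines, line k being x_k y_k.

37 2
2737 148
202501 10950
14982337 810152

√342 = [18; 2,36, …], period ℓ=2 (even) → k=1
step 0: (18, 1)  from 18·(1,0) + (0,1)
step 1: (37, 2)  from 2·(18,1) + (1,0)
fundamental: x₁=37, y₁=2  (since 1369 − 342·4 = 1)
(37+2√342)^2 = 2737 + 148√342
(37+2√342)^3 = 202501 + 10950√342
(37+2√342)^4 = 14982337 + 810152√342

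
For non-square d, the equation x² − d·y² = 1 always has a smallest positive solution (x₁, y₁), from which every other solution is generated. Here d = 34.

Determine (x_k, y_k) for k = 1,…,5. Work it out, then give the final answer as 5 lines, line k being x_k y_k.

35 6
2449 420
171395 29394
11995201 2057160
839492675 143971806

d=34: √d = [5; 1,4,1,10] (ℓ=4, even), read p_3/q_3
step 0: (5, 1)  from 5·(1,0) + (0,1)
…
step 2: (29, 5)  from 4·(6,1) + (5,1)
step 3: (35, 6)  from 1·(29,5) + (6,1)
→ (35, 6).  Check: 35²=1225, 34·6²=1224, difference 1.
(35+6√34)^2 = 2449 + 420√34
(35+6√34)^3 = 171395 + 29394√34
(35+6√34)^4 = 11995201 + 2057160√34
(35+6√34)^5 = 839492675 + 143971806√34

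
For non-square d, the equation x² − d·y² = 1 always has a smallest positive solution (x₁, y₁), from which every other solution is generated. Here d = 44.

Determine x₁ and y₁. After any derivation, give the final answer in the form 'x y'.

199 30

d=44: √d = [6; 1,1,1,2,1,1,1,12] (ℓ=8, even), read p_7/q_7
a_0=6:  p_0=6·1+0=6,  q_0=6·0+1=1
a_1=1:  p_1=1·6+1=7,  q_1=1·1+0=1
a_2=1:  p_2=1·7+6=13,  q_2=1·1+1=2
a_3=1:  p_3=1·13+7=20,  q_3=1·2+1=3
a_4=2:  p_4=2·20+13=53,  q_4=2·3+2=8
a_5=1:  p_5=1·53+20=73,  q_5=1·8+3=11
a_6=1:  p_6=1·73+53=126,  q_6=1·11+8=19
a_7=1:  p_7=1·126+73=199,  q_7=1·19+11=30
→ (199, 30).  Check: 199²=39601, 44·30²=39600, difference 1.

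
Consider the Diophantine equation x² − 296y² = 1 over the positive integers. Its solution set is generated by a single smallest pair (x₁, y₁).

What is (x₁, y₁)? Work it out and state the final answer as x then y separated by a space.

3699 215

√296 = [17; 4,1,7,1,4,34, …], period ℓ=6 (even) → k=5
k=0  a_k=17  p_k/q_k = 17/1
…
k=3  a_k=7  p_k/q_k = 671/39
k=4  a_k=1  p_k/q_k = 757/44
k=5  a_k=4  p_k/q_k = 3699/215
(x₁, y₁) = (3699, 215);  3699² − 296·215² = 1 ✓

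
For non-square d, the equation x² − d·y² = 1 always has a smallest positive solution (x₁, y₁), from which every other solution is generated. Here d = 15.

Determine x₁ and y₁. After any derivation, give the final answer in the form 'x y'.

4 1

[3; 1,6] for √15; ℓ=2 ⇒ convergent index 1
a_0=3:  p_0=3·1+0=3,  q_0=3·0+1=1
a_1=1:  p_1=1·3+1=4,  q_1=1·1+0=1
→ (4, 1).  Check: 4²=16, 15·1²=15, difference 1.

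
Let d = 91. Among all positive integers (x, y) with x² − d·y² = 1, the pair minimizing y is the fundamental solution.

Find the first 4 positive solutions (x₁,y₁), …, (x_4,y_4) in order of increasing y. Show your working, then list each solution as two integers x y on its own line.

1574 165
4954951 519420
15598184174 1635133995
49103078824801 5147401296840

d=91: √d = [9; 1,1,5,1,5,1,1,18] (ℓ=8, even), read p_7/q_7
a_0=9:  p_0=9·1+0=9,  q_0=9·0+1=1
…
a_2=1:  p_2=1·10+9=19,  q_2=1·1+1=2
…
a_5=5:  p_5=5·124+105=725,  q_5=5·13+11=76
a_6=1:  p_6=1·725+124=849,  q_6=1·76+13=89
a_7=1:  p_7=1·849+725=1574,  q_7=1·89+76=165
→ (1574, 165).  Check: 1574²=2477476, 91·165²=2477475, difference 1.
(x_2, y_2) = (1574·1574 + 91·165·165, 1574·165 + 165·1574) = (4954951, 519420)
(x_3, y_3) = (1574·4954951 + 91·165·519420, 1574·519420 + 165·4954951) = (15598184174, 1635133995)
(x_4, y_4) = (1574·15598184174 + 91·165·1635133995, 1574·1635133995 + 165·15598184174) = (49103078824801, 5147401296840)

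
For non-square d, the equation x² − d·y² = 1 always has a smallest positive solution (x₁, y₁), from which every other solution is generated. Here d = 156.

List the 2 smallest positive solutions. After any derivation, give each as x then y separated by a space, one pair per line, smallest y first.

d=156: √d = [12; 2,24] (ℓ=2, even), read p_1/q_1
i=0: a=12 ⇒ p=12, q=1
i=1: a=2 ⇒ p=25, q=2
→ (25, 2).  Check: 25²=625, 156·2²=624, difference 1.
n=2: (25,2)∘(25,2) = (25·25+156·2·2, 25·2+2·25) = (1249,100)

25 2
1249 100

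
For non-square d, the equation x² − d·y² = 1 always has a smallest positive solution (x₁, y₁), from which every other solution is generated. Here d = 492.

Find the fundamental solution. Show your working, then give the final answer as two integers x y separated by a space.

29767 1342

[22; 5,1,1,10,1,1,5,44] for √492; ℓ=8 ⇒ convergent index 7
k=0  a_k=22  p_k/q_k = 22/1
…
k=2  a_k=1  p_k/q_k = 133/6
k=3  a_k=1  p_k/q_k = 244/11
k=4  a_k=10  p_k/q_k = 2573/116
…
k=6  a_k=1  p_k/q_k = 5390/243
k=7  a_k=5  p_k/q_k = 29767/1342
→ (29767, 1342).  Check: 29767²=886074289, 492·1342²=886074288, difference 1.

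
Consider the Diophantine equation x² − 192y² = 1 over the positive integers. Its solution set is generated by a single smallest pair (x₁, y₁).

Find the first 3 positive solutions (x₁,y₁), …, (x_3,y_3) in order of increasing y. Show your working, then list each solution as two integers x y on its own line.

[13; 1,5,1,26] for √192; ℓ=4 ⇒ convergent index 3
i=0: a=13 ⇒ p=13, q=1
…
i=2: a=5 ⇒ p=83, q=6
i=3: a=1 ⇒ p=97, q=7
→ (97, 7).  Check: 97²=9409, 192·7²=9408, difference 1.
(x_2, y_2) = (97·97 + 192·7·7, 97·7 + 7·97) = (18817, 1358)
(x_3, y_3) = (97·18817 + 192·7·1358, 97·1358 + 7·18817) = (3650401, 263445)

97 7
18817 1358
3650401 263445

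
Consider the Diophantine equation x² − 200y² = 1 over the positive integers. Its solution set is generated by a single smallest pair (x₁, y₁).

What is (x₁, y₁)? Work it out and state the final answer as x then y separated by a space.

99 7

[14; 7,28] for √200; ℓ=2 ⇒ convergent index 1
i=0: a=14 ⇒ p=14, q=1
i=1: a=7 ⇒ p=99, q=7
→ (99, 7).  Check: 99²=9801, 200·7²=9800, difference 1.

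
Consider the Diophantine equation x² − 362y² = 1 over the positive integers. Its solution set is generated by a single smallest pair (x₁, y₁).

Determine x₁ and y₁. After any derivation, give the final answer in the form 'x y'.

723 38

√362 = [19; 38, …], period ℓ=1 (odd) → k=1
step 0: (19, 1)  from 19·(1,0) + (0,1)
step 1: (723, 38)  from 38·(19,1) + (1,0)
→ (723, 38).  Check: 723²=522729, 362·38²=522728, difference 1.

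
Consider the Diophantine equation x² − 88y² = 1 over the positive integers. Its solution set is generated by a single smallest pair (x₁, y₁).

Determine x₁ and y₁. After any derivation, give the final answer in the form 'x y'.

197 21

√88 = [9; 2,1,1,1,2,18, …], period ℓ=6 (even) → k=5
step 0: (9, 1)  from 9·(1,0) + (0,1)
step 1: (19, 2)  from 2·(9,1) + (1,0)
step 2: (28, 3)  from 1·(19,2) + (9,1)
…
step 4: (75, 8)  from 1·(47,5) + (28,3)
step 5: (197, 21)  from 2·(75,8) + (47,5)
fundamental: x₁=197, y₁=21  (since 38809 − 88·441 = 1)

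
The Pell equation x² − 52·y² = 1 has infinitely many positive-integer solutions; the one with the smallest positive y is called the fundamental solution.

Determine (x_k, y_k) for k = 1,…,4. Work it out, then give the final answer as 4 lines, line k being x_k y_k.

649 90
842401 116820
1093435849 151632270
1419278889601 196818569640

√52 → a₀=7, period (4,1,2,1,4,14); ℓ=6 even so k=5
k=0  a_k=7  p_k/q_k = 7/1
…
k=3  a_k=2  p_k/q_k = 101/14
k=4  a_k=1  p_k/q_k = 137/19
k=5  a_k=4  p_k/q_k = 649/90
(x₁, y₁) = (649, 90);  649² − 52·90² = 1 ✓
(649+90√52)^2 = 842401 + 116820√52
(649+90√52)^3 = 1093435849 + 151632270√52
(649+90√52)^4 = 1419278889601 + 196818569640√52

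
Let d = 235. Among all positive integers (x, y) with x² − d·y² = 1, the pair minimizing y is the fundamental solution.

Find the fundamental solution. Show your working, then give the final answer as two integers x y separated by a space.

[15; 3,30] for √235; ℓ=2 ⇒ convergent index 1
step 0: (15, 1)  from 15·(1,0) + (0,1)
step 1: (46, 3)  from 3·(15,1) + (1,0)
→ (46, 3).  Check: 46²=2116, 235·3²=2115, difference 1.

46 3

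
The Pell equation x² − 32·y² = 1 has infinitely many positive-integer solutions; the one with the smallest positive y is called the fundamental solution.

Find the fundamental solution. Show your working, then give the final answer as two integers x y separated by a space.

17 3

√32 = [5; 1,1,1,10, …], period ℓ=4 (even) → k=3
k=0  a_k=5  p_k/q_k = 5/1
k=1  a_k=1  p_k/q_k = 6/1
k=2  a_k=1  p_k/q_k = 11/2
k=3  a_k=1  p_k/q_k = 17/3
(x₁, y₁) = (17, 3);  17² − 32·3² = 1 ✓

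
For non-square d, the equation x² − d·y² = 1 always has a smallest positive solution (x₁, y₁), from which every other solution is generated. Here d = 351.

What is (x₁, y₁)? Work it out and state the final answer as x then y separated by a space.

62425 3332

√351 = [18; 1,2,1,3,2,2,2,3,1,2,1,36, …], period ℓ=12 (even) → k=11
a_0=18:  p_0=18·1+0=18,  q_0=18·0+1=1
a_1=1:  p_1=1·18+1=19,  q_1=1·1+0=1
a_2=2:  p_2=2·19+18=56,  q_2=2·1+1=3
…
a_5=2:  p_5=2·281+75=637,  q_5=2·15+4=34
a_6=2:  p_6=2·637+281=1555,  q_6=2·34+15=83
a_7=2:  p_7=2·1555+637=3747,  q_7=2·83+34=200
…
a_10=2:  p_10=2·16543+12796=45882,  q_10=2·883+683=2449
a_11=1:  p_11=1·45882+16543=62425,  q_11=1·2449+883=3332
→ (62425, 3332).  Check: 62425²=3896880625, 351·3332²=3896880624, difference 1.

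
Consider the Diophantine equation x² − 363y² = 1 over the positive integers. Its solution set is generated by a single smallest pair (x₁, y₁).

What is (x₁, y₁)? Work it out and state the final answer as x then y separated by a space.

362 19

√363 = [19; 19,38, …], period ℓ=2 (even) → k=1
k=0  a_k=19  p_k/q_k = 19/1
k=1  a_k=19  p_k/q_k = 362/19
→ (362, 19).  Check: 362²=131044, 363·19²=131043, difference 1.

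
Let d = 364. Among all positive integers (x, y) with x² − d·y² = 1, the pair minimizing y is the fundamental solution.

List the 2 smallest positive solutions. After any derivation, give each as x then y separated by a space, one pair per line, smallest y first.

√364 = [19; 12,1,2,3,1,8,1,3,2,1,12,38, …], period ℓ=12 (even) → k=11
step 0: (19, 1)  from 19·(1,0) + (0,1)
step 1: (229, 12)  from 12·(19,1) + (1,0)
…
step 3: (725, 38)  from 2·(248,13) + (229,12)
step 4: (2423, 127)  from 3·(725,38) + (248,13)
step 5: (3148, 165)  from 1·(2423,127) + (725,38)
…
step 7: (30755, 1612)  from 1·(27607,1447) + (3148,165)
…
step 9: (270499, 14178)  from 2·(119872,6283) + (30755,1612)
step 10: (390371, 20461)  from 1·(270499,14178) + (119872,6283)
step 11: (4954951, 259710)  from 12·(390371,20461) + (270499,14178)
→ (4954951, 259710).  Check: 4954951²=24551539412401, 364·259710²=24551539412400, difference 1.
n=2: (4954951,259710)∘(4954951,259710) = (4954951·4954951+364·259710·259710, 4954951·259710+259710·4954951) = (49103078824801,2573700648420)

4954951 259710
49103078824801 2573700648420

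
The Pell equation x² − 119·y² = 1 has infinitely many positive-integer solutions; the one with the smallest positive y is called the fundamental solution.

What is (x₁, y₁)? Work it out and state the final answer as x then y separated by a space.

√119 → a₀=10, period (1,9,1,20); ℓ=4 even so k=3
step 0: (10, 1)  from 10·(1,0) + (0,1)
…
step 2: (109, 10)  from 9·(11,1) + (10,1)
step 3: (120, 11)  from 1·(109,10) + (11,1)
fundamental: x₁=120, y₁=11  (since 14400 − 119·121 = 1)

120 11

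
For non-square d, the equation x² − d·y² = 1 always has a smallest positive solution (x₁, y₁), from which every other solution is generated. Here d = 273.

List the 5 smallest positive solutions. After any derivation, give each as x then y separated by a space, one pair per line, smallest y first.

√273 → a₀=16, period (1,1,10,1,1,32); ℓ=6 even so k=5
k=0  a_k=16  p_k/q_k = 16/1
…
k=4  a_k=1  p_k/q_k = 380/23
k=5  a_k=1  p_k/q_k = 727/44
fundamental: x₁=727, y₁=44  (since 528529 − 273·1936 = 1)
(x_2, y_2) = (727·727 + 273·44·44, 727·44 + 44·727) = (1057057, 63976)
(x_3, y_3) = (727·1057057 + 273·44·63976, 727·63976 + 44·1057057) = (1536960151, 93021060)
(x_4, y_4) = (727·1536960151 + 273·44·93021060, 727·93021060 + 44·1536960151) = (2234739002497, 135252557264)
(x_5, y_5) = (727·2234739002497 + 273·44·135252557264, 727·135252557264 + 44·2234739002497) = (3249308972670487, 196657125240796)

727 44
1057057 63976
1536960151 93021060
2234739002497 135252557264
3249308972670487 196657125240796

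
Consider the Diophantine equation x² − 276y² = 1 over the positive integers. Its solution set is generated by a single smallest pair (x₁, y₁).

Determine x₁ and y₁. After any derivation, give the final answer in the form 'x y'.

7775 468

d=276: √d = [16; 1,1,1,1,2,2,2,1,1,1,1,32] (ℓ=12, even), read p_11/q_11
a_0=16:  p_0=16·1+0=16,  q_0=16·0+1=1
…
a_5=2:  p_5=2·83+50=216,  q_5=2·5+3=13
…
a_9=1:  p_9=1·1761+1246=3007,  q_9=1·106+75=181
a_10=1:  p_10=1·3007+1761=4768,  q_10=1·181+106=287
a_11=1:  p_11=1·4768+3007=7775,  q_11=1·287+181=468
fundamental: x₁=7775, y₁=468  (since 60450625 − 276·219024 = 1)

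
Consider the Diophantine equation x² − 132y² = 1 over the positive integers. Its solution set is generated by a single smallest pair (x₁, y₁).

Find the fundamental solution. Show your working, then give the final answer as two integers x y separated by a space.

[11; 2,22] for √132; ℓ=2 ⇒ convergent index 1
step 0: (11, 1)  from 11·(1,0) + (0,1)
step 1: (23, 2)  from 2·(11,1) + (1,0)
fundamental: x₁=23, y₁=2  (since 529 − 132·4 = 1)

23 2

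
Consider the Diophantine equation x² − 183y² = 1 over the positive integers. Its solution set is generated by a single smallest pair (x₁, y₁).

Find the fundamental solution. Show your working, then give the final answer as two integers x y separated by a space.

[13; 1,1,8,1,1,26] for √183; ℓ=6 ⇒ convergent index 5
k=0  a_k=13  p_k/q_k = 13/1
k=1  a_k=1  p_k/q_k = 14/1
k=2  a_k=1  p_k/q_k = 27/2
k=3  a_k=8  p_k/q_k = 230/17
k=4  a_k=1  p_k/q_k = 257/19
k=5  a_k=1  p_k/q_k = 487/36
(x₁, y₁) = (487, 36);  487² − 183·36² = 1 ✓

487 36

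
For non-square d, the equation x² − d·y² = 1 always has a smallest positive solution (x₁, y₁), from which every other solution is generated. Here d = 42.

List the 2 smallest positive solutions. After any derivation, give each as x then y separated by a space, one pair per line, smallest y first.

13 2
337 52

√42 = [6; 2,12, …], period ℓ=2 (even) → k=1
a_0=6:  p_0=6·1+0=6,  q_0=6·0+1=1
a_1=2:  p_1=2·6+1=13,  q_1=2·1+0=2
fundamental: x₁=13, y₁=2  (since 169 − 42·4 = 1)
(13+2√42)^2 = 337 + 52√42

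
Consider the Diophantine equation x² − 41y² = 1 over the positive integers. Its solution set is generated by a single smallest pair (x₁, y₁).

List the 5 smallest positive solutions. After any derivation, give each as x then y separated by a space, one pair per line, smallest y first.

2049 320
8396801 1311360
34410088449 5373952960
141012534067201 22022457918720
577869330197301249 90248027176961600

√41 = [6; 2,2,12, …], period ℓ=3 (odd) → k=5
a_0=6:  p_0=6·1+0=6,  q_0=6·0+1=1
a_1=2:  p_1=2·6+1=13,  q_1=2·1+0=2
a_2=2:  p_2=2·13+6=32,  q_2=2·2+1=5
a_3=12:  p_3=12·32+13=397,  q_3=12·5+2=62
a_4=2:  p_4=2·397+32=826,  q_4=2·62+5=129
a_5=2:  p_5=2·826+397=2049,  q_5=2·129+62=320
(x₁, y₁) = (2049, 320);  2049² − 41·320² = 1 ✓
n=2: (2049,320)∘(2049,320) = (2049·2049+41·320·320, 2049·320+320·2049) = (8396801,1311360)
n=3: (8396801,1311360)∘(2049,320) = (2049·8396801+41·320·1311360, 2049·1311360+320·8396801) = (34410088449,5373952960)
n=4: (34410088449,5373952960)∘(2049,320) = (2049·34410088449+41·320·5373952960, 2049·5373952960+320·34410088449) = (141012534067201,22022457918720)
n=5: (141012534067201,22022457918720)∘(2049,320) = (2049·141012534067201+41·320·22022457918720, 2049·22022457918720+320·141012534067201) = (577869330197301249,90248027176961600)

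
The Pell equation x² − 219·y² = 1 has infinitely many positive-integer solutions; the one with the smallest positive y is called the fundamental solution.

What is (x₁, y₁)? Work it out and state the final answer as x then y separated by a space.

√219 → a₀=14, period (1,3,1,28); ℓ=4 even so k=3
i=0: a=14 ⇒ p=14, q=1
i=1: a=1 ⇒ p=15, q=1
i=2: a=3 ⇒ p=59, q=4
i=3: a=1 ⇒ p=74, q=5
→ (74, 5).  Check: 74²=5476, 219·5²=5475, difference 1.

74 5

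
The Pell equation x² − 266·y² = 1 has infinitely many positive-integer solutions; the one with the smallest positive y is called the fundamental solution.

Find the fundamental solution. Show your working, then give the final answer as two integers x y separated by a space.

685 42

d=266: √d = [16; 3,4,3,32] (ℓ=4, even), read p_3/q_3
i=0: a=16 ⇒ p=16, q=1
i=1: a=3 ⇒ p=49, q=3
i=2: a=4 ⇒ p=212, q=13
i=3: a=3 ⇒ p=685, q=42
fundamental: x₁=685, y₁=42  (since 469225 − 266·1764 = 1)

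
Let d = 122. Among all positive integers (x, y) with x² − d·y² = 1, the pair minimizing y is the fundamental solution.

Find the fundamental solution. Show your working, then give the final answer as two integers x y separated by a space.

243 22

d=122: √d = [11; 22] (ℓ=1, odd), read p_1/q_1
k=0  a_k=11  p_k/q_k = 11/1
k=1  a_k=22  p_k/q_k = 243/22
(x₁, y₁) = (243, 22);  243² − 122·22² = 1 ✓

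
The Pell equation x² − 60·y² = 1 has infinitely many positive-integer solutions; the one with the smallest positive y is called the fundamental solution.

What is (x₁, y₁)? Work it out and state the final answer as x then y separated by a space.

d=60: √d = [7; 1,2,1,14] (ℓ=4, even), read p_3/q_3
a_0=7:  p_0=7·1+0=7,  q_0=7·0+1=1
a_1=1:  p_1=1·7+1=8,  q_1=1·1+0=1
a_2=2:  p_2=2·8+7=23,  q_2=2·1+1=3
a_3=1:  p_3=1·23+8=31,  q_3=1·3+1=4
fundamental: x₁=31, y₁=4  (since 961 − 60·16 = 1)

31 4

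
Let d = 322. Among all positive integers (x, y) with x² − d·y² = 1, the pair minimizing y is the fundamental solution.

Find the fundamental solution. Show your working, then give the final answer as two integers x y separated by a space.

323 18

d=322: √d = [17; 1,16,1,34] (ℓ=4, even), read p_3/q_3
step 0: (17, 1)  from 17·(1,0) + (0,1)
…
step 2: (305, 17)  from 16·(18,1) + (17,1)
step 3: (323, 18)  from 1·(305,17) + (18,1)
(x₁, y₁) = (323, 18);  323² − 322·18² = 1 ✓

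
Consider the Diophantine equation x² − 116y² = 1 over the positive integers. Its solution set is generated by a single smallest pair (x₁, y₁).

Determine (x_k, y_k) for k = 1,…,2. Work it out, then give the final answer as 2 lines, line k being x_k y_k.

d=116: √d = [10; 1,3,2,1,4,1,2,3,1,20] (ℓ=10, even), read p_9/q_9
step 0: (10, 1)  from 10·(1,0) + (0,1)
step 1: (11, 1)  from 1·(10,1) + (1,0)
…
step 4: (140, 13)  from 1·(97,9) + (43,4)
step 5: (657, 61)  from 4·(140,13) + (97,9)
step 6: (797, 74)  from 1·(657,61) + (140,13)
step 7: (2251, 209)  from 2·(797,74) + (657,61)
step 8: (7550, 701)  from 3·(2251,209) + (797,74)
step 9: (9801, 910)  from 1·(7550,701) + (2251,209)
fundamental: x₁=9801, y₁=910  (since 96059601 − 116·828100 = 1)
k=2:  x_2 = 9801·9801+116·910·910 = 192119201,  y_2 = 9801·910+910·9801 = 17837820

9801 910
192119201 17837820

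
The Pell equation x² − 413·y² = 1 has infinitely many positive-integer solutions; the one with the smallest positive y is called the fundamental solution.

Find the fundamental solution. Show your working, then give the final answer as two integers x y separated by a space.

[20; 3,9,1,4,1,9,3,40] for √413; ℓ=8 ⇒ convergent index 7
i=0: a=20 ⇒ p=20, q=1
i=1: a=3 ⇒ p=61, q=3
i=2: a=9 ⇒ p=569, q=28
i=3: a=1 ⇒ p=630, q=31
i=4: a=4 ⇒ p=3089, q=152
i=5: a=1 ⇒ p=3719, q=183
i=6: a=9 ⇒ p=36560, q=1799
i=7: a=3 ⇒ p=113399, q=5580
→ (113399, 5580).  Check: 113399²=12859333201, 413·5580²=12859333200, difference 1.

113399 5580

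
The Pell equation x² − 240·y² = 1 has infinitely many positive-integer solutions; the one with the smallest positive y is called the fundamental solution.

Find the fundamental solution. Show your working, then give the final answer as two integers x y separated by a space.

[15; 2,30] for √240; ℓ=2 ⇒ convergent index 1
a_0=15:  p_0=15·1+0=15,  q_0=15·0+1=1
a_1=2:  p_1=2·15+1=31,  q_1=2·1+0=2
→ (31, 2).  Check: 31²=961, 240·2²=960, difference 1.

31 2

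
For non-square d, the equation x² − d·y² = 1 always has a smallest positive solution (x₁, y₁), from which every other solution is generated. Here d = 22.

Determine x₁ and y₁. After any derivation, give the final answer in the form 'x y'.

197 42

[4; 1,2,4,2,1,8] for √22; ℓ=6 ⇒ convergent index 5
i=0: a=4 ⇒ p=4, q=1
…
i=4: a=2 ⇒ p=136, q=29
i=5: a=1 ⇒ p=197, q=42
→ (197, 42).  Check: 197²=38809, 22·42²=38808, difference 1.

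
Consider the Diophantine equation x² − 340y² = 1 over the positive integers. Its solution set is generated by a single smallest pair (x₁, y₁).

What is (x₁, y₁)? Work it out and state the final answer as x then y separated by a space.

285769 15498

[18; 2,3,1,1,1,…,3,2,36] for √340; ℓ=14 ⇒ convergent index 13
step 0: (18, 1)  from 18·(1,0) + (0,1)
…
step 3: (166, 9)  from 1·(129,7) + (37,2)
…
step 6: (756, 41)  from 1·(461,25) + (295,16)
…
step 9: (13774, 747)  from 1·(7265,394) + (6509,353)
step 10: (21039, 1141)  from 1·(13774,747) + (7265,394)
…
step 12: (125478, 6805)  from 3·(34813,1888) + (21039,1141)
step 13: (285769, 15498)  from 2·(125478,6805) + (34813,1888)
(x₁, y₁) = (285769, 15498);  285769² − 340·15498² = 1 ✓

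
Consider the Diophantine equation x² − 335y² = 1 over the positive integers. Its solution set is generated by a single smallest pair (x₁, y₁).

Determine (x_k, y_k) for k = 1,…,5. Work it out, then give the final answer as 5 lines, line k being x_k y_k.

604 33
729631 39864
881393644 48155679
1064722792321 58172020368
1286184251730124 70271752448865

[18; 3,3,3,36] for √335; ℓ=4 ⇒ convergent index 3
step 0: (18, 1)  from 18·(1,0) + (0,1)
…
step 2: (183, 10)  from 3·(55,3) + (18,1)
step 3: (604, 33)  from 3·(183,10) + (55,3)
→ (604, 33).  Check: 604²=364816, 335·33²=364815, difference 1.
n=2: (604,33)∘(604,33) = (604·604+335·33·33, 604·33+33·604) = (729631,39864)
n=3: (729631,39864)∘(604,33) = (604·729631+335·33·39864, 604·39864+33·729631) = (881393644,48155679)
n=4: (881393644,48155679)∘(604,33) = (604·881393644+335·33·48155679, 604·48155679+33·881393644) = (1064722792321,58172020368)
n=5: (1064722792321,58172020368)∘(604,33) = (604·1064722792321+335·33·58172020368, 604·58172020368+33·1064722792321) = (1286184251730124,70271752448865)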